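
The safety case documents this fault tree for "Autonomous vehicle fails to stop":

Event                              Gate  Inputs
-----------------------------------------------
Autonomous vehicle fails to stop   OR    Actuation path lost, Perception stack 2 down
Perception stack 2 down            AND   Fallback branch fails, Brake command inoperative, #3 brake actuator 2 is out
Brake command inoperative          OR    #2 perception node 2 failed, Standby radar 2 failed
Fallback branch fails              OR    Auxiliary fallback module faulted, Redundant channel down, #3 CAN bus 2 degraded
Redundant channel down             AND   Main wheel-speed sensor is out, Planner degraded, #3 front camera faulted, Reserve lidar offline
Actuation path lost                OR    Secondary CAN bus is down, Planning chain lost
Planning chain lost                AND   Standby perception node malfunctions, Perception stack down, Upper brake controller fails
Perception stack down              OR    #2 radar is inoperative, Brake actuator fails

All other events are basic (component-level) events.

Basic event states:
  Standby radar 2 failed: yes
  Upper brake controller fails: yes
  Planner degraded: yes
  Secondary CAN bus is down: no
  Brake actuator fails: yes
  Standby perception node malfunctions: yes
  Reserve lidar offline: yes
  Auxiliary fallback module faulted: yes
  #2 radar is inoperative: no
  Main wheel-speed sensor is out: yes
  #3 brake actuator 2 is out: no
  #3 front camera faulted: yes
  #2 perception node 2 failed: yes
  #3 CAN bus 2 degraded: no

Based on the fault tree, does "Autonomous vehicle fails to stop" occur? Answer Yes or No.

Perception stack down [OR]: #2 radar is inoperative=not, Brake actuator fails=occurs → at least one input occurs → occurs.
Planning chain lost [AND]: Standby perception node malfunctions=occurs, Perception stack down=occurs, Upper brake controller fails=occurs → all inputs occur → occurs.
Actuation path lost [OR]: Secondary CAN bus is down=not, Planning chain lost=occurs → at least one input occurs → occurs.
Redundant channel down [AND]: Main wheel-speed sensor is out=occurs, Planner degraded=occurs, #3 front camera faulted=occurs, Reserve lidar offline=occurs → all inputs occur → occurs.
Fallback branch fails [OR]: Auxiliary fallback module faulted=occurs, Redundant channel down=occurs, #3 CAN bus 2 degraded=not → at least one input occurs → occurs.
Brake command inoperative [OR]: #2 perception node 2 failed=occurs, Standby radar 2 failed=occurs → at least one input occurs → occurs.
Perception stack 2 down [AND]: Fallback branch fails=occurs, Brake command inoperative=occurs, #3 brake actuator 2 is out=not → not all inputs occur → does not occur.
Autonomous vehicle fails to stop [OR]: Actuation path lost=occurs, Perception stack 2 down=not → at least one input occurs → occurs.

Yes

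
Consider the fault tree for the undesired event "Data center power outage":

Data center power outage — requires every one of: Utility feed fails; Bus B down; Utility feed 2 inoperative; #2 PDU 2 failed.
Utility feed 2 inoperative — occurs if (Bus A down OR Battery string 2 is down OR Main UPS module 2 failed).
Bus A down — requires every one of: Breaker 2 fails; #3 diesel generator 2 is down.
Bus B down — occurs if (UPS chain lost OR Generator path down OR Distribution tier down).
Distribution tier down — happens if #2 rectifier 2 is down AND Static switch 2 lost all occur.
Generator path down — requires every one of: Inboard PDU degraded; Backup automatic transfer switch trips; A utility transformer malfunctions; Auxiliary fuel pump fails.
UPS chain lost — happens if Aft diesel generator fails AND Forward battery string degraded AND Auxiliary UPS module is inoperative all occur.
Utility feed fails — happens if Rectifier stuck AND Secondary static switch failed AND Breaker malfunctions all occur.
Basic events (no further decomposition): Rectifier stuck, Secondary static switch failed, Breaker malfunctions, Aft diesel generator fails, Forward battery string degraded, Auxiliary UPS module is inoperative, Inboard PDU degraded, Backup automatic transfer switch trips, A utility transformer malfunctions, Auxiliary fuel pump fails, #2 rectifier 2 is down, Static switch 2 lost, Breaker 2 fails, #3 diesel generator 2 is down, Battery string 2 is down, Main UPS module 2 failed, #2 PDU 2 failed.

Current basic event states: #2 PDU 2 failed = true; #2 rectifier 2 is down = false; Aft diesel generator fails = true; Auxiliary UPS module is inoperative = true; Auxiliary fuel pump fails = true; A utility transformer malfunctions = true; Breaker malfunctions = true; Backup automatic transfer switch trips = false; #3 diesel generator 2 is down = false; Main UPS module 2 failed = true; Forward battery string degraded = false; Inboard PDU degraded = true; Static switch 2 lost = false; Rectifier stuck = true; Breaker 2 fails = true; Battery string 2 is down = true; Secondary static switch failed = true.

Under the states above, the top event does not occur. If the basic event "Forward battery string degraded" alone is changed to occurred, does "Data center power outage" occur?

Yes

Counterfactual: set "Forward battery string degraded" to occurred.
Utility feed fails [AND]: Rectifier stuck=occurs, Secondary static switch failed=occurs, Breaker malfunctions=occurs → all inputs occur → occurs.
UPS chain lost [AND]: Aft diesel generator fails=occurs, Forward battery string degraded=occurs, Auxiliary UPS module is inoperative=occurs → all inputs occur → occurs.
Generator path down [AND]: Inboard PDU degraded=occurs, Backup automatic transfer switch trips=not, A utility transformer malfunctions=occurs, Auxiliary fuel pump fails=occurs → not all inputs occur → does not occur.
Distribution tier down [AND]: #2 rectifier 2 is down=not, Static switch 2 lost=not → not all inputs occur → does not occur.
Bus B down [OR]: UPS chain lost=occurs, Generator path down=not, Distribution tier down=not → at least one input occurs → occurs.
Bus A down [AND]: Breaker 2 fails=occurs, #3 diesel generator 2 is down=not → not all inputs occur → does not occur.
Utility feed 2 inoperative [OR]: Bus A down=not, Battery string 2 is down=occurs, Main UPS module 2 failed=occurs → at least one input occurs → occurs.
Data center power outage [AND]: Utility feed fails=occurs, Bus B down=occurs, Utility feed 2 inoperative=occurs, #2 PDU 2 failed=occurs → all inputs occur → occurs.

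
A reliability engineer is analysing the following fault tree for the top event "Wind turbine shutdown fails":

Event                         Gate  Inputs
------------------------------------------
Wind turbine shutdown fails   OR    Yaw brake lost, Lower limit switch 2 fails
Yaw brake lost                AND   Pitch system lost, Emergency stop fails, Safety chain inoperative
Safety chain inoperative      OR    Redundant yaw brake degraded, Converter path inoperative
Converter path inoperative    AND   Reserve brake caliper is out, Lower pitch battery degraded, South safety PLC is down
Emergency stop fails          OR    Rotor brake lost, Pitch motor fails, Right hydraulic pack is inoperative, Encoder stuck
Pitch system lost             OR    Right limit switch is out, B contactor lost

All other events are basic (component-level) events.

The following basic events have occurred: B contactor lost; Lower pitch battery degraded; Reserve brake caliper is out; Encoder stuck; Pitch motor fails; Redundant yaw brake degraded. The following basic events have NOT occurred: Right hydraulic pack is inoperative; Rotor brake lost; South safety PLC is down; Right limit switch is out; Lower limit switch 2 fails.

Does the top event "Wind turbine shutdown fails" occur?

Yes

Pitch system lost [OR]: Right limit switch is out=not, B contactor lost=occurs → at least one input occurs → occurs.
Emergency stop fails [OR]: Rotor brake lost=not, Pitch motor fails=occurs, Right hydraulic pack is inoperative=not, Encoder stuck=occurs → at least one input occurs → occurs.
Converter path inoperative [AND]: Reserve brake caliper is out=occurs, Lower pitch battery degraded=occurs, South safety PLC is down=not → not all inputs occur → does not occur.
Safety chain inoperative [OR]: Redundant yaw brake degraded=occurs, Converter path inoperative=not → at least one input occurs → occurs.
Yaw brake lost [AND]: Pitch system lost=occurs, Emergency stop fails=occurs, Safety chain inoperative=occurs → all inputs occur → occurs.
Wind turbine shutdown fails [OR]: Yaw brake lost=occurs, Lower limit switch 2 fails=not → at least one input occurs → occurs.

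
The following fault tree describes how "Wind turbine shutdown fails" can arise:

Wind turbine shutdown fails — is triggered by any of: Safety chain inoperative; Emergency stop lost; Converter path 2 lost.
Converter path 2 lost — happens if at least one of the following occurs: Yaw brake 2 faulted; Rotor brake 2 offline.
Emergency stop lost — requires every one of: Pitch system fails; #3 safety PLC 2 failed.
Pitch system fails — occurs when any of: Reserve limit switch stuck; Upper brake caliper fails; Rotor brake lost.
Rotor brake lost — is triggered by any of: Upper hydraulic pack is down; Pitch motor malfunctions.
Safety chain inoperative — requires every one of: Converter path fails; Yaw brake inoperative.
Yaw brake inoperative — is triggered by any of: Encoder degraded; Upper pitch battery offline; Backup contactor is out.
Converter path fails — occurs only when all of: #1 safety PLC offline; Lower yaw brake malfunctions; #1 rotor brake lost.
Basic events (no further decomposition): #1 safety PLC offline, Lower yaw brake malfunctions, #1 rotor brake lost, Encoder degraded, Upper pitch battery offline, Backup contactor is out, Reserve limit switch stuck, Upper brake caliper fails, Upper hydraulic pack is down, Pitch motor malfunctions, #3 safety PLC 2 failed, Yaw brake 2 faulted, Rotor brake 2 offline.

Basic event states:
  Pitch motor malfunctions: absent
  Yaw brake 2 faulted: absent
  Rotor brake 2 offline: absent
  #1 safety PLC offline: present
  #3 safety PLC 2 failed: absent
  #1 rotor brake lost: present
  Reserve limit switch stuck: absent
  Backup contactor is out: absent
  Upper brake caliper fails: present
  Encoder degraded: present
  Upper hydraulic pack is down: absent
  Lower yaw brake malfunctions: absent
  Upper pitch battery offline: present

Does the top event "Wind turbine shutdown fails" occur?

No

Converter path fails [AND]: #1 safety PLC offline=occurs, Lower yaw brake malfunctions=not, #1 rotor brake lost=occurs → not all inputs occur → does not occur.
Yaw brake inoperative [OR]: Encoder degraded=occurs, Upper pitch battery offline=occurs, Backup contactor is out=not → at least one input occurs → occurs.
Safety chain inoperative [AND]: Converter path fails=not, Yaw brake inoperative=occurs → not all inputs occur → does not occur.
Rotor brake lost [OR]: Upper hydraulic pack is down=not, Pitch motor malfunctions=not → no input occurs → does not occur.
Pitch system fails [OR]: Reserve limit switch stuck=not, Upper brake caliper fails=occurs, Rotor brake lost=not → at least one input occurs → occurs.
Emergency stop lost [AND]: Pitch system fails=occurs, #3 safety PLC 2 failed=not → not all inputs occur → does not occur.
Converter path 2 lost [OR]: Yaw brake 2 faulted=not, Rotor brake 2 offline=not → no input occurs → does not occur.
Wind turbine shutdown fails [OR]: Safety chain inoperative=not, Emergency stop lost=not, Converter path 2 lost=not → no input occurs → does not occur.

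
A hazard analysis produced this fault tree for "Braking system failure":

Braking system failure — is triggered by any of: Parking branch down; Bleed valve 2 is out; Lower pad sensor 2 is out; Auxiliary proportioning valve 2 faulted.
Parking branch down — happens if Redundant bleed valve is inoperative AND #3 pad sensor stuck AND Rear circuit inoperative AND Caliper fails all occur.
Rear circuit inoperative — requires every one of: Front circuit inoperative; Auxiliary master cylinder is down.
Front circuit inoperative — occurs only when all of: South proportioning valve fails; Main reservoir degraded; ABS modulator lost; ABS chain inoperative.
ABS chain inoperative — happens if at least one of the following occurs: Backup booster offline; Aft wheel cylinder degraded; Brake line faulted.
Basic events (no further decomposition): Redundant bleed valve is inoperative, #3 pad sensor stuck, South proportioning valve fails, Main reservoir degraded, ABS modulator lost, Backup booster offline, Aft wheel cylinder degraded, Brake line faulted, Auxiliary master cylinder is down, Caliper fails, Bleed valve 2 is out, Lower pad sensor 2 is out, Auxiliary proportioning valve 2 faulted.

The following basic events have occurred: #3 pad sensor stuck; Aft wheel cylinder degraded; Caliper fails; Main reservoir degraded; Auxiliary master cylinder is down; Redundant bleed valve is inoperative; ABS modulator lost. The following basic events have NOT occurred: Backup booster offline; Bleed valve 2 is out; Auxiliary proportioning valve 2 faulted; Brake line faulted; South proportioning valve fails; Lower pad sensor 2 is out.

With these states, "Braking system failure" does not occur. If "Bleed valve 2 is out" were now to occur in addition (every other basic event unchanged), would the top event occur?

Yes

Counterfactual: set "Bleed valve 2 is out" to occurred.
ABS chain inoperative [OR]: Backup booster offline=not, Aft wheel cylinder degraded=occurs, Brake line faulted=not → at least one input occurs → occurs.
Front circuit inoperative [AND]: South proportioning valve fails=not, Main reservoir degraded=occurs, ABS modulator lost=occurs, ABS chain inoperative=occurs → not all inputs occur → does not occur.
Rear circuit inoperative [AND]: Front circuit inoperative=not, Auxiliary master cylinder is down=occurs → not all inputs occur → does not occur.
Parking branch down [AND]: Redundant bleed valve is inoperative=occurs, #3 pad sensor stuck=occurs, Rear circuit inoperative=not, Caliper fails=occurs → not all inputs occur → does not occur.
Braking system failure [OR]: Parking branch down=not, Bleed valve 2 is out=occurs, Lower pad sensor 2 is out=not, Auxiliary proportioning valve 2 faulted=not → at least one input occurs → occurs.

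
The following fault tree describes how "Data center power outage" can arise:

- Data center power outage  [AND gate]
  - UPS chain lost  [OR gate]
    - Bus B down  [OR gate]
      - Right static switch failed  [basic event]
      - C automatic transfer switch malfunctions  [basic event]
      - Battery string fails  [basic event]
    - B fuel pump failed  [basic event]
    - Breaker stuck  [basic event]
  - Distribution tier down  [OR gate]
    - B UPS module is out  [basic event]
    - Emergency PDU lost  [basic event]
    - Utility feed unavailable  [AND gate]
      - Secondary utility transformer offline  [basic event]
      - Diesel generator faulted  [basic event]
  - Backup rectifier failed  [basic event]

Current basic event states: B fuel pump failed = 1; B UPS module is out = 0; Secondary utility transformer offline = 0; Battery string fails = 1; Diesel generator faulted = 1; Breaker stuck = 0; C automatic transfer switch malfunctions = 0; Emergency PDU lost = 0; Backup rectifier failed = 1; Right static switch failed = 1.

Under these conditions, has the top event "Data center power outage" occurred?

No

Bus B down [OR]: Right static switch failed=occurs, C automatic transfer switch malfunctions=not, Battery string fails=occurs → at least one input occurs → occurs.
UPS chain lost [OR]: Bus B down=occurs, B fuel pump failed=occurs, Breaker stuck=not → at least one input occurs → occurs.
Utility feed unavailable [AND]: Secondary utility transformer offline=not, Diesel generator faulted=occurs → not all inputs occur → does not occur.
Distribution tier down [OR]: B UPS module is out=not, Emergency PDU lost=not, Utility feed unavailable=not → no input occurs → does not occur.
Data center power outage [AND]: UPS chain lost=occurs, Distribution tier down=not, Backup rectifier failed=occurs → not all inputs occur → does not occur.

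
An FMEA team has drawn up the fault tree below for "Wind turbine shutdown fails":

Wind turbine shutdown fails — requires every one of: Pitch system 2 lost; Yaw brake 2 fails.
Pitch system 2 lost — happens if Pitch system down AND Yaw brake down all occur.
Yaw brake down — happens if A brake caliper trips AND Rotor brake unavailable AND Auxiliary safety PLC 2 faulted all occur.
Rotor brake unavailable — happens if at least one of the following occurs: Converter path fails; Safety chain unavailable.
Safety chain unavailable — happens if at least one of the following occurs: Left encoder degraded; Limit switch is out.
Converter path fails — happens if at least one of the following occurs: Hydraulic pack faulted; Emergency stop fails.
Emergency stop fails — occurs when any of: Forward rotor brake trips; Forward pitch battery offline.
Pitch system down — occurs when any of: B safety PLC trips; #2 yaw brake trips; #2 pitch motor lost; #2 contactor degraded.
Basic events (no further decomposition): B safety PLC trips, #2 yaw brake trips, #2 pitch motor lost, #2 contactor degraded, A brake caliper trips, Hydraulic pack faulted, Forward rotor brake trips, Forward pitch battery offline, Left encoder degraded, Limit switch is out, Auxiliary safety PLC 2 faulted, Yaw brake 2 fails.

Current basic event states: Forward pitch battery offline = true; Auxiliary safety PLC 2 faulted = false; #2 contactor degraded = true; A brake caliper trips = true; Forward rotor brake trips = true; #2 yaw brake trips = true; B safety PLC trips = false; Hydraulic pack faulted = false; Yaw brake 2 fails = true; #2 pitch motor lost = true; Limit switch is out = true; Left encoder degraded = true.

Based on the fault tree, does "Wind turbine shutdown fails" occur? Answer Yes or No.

Pitch system down [OR]: B safety PLC trips=not, #2 yaw brake trips=occurs, #2 pitch motor lost=occurs, #2 contactor degraded=occurs → at least one input occurs → occurs.
Emergency stop fails [OR]: Forward rotor brake trips=occurs, Forward pitch battery offline=occurs → at least one input occurs → occurs.
Converter path fails [OR]: Hydraulic pack faulted=not, Emergency stop fails=occurs → at least one input occurs → occurs.
Safety chain unavailable [OR]: Left encoder degraded=occurs, Limit switch is out=occurs → at least one input occurs → occurs.
Rotor brake unavailable [OR]: Converter path fails=occurs, Safety chain unavailable=occurs → at least one input occurs → occurs.
Yaw brake down [AND]: A brake caliper trips=occurs, Rotor brake unavailable=occurs, Auxiliary safety PLC 2 faulted=not → not all inputs occur → does not occur.
Pitch system 2 lost [AND]: Pitch system down=occurs, Yaw brake down=not → not all inputs occur → does not occur.
Wind turbine shutdown fails [AND]: Pitch system 2 lost=not, Yaw brake 2 fails=occurs → not all inputs occur → does not occur.

No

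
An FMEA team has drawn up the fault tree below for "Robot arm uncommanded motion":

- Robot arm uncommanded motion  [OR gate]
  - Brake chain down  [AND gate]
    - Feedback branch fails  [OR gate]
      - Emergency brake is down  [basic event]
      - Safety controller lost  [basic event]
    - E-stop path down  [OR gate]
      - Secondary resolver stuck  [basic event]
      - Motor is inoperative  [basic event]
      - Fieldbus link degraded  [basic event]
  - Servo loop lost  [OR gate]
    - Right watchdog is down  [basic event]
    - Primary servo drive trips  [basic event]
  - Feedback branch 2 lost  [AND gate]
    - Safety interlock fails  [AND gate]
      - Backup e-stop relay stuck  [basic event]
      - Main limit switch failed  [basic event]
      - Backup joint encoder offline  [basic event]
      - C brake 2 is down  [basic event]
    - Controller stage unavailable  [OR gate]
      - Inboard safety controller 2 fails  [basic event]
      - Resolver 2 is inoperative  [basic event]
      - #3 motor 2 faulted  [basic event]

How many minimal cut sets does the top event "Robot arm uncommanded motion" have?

Feedback branch fails [OR]: union of children's cut sets → 2 cut set(s).
E-stop path down [OR]: union of children's cut sets → 3 cut set(s).
Brake chain down [AND]: one cut set from each child combined → 2 × 3 = 6 cut set(s).
Servo loop lost [OR]: union of children's cut sets → 2 cut set(s).
Safety interlock fails [AND]: one cut set from each child combined → 1 × 1 × 1 × 1 = 1 cut set(s).
Controller stage unavailable [OR]: union of children's cut sets → 3 cut set(s).
Feedback branch 2 lost [AND]: one cut set from each child combined → 1 × 3 = 3 cut set(s).
Robot arm uncommanded motion [OR]: union of children's cut sets → 11 cut set(s).

11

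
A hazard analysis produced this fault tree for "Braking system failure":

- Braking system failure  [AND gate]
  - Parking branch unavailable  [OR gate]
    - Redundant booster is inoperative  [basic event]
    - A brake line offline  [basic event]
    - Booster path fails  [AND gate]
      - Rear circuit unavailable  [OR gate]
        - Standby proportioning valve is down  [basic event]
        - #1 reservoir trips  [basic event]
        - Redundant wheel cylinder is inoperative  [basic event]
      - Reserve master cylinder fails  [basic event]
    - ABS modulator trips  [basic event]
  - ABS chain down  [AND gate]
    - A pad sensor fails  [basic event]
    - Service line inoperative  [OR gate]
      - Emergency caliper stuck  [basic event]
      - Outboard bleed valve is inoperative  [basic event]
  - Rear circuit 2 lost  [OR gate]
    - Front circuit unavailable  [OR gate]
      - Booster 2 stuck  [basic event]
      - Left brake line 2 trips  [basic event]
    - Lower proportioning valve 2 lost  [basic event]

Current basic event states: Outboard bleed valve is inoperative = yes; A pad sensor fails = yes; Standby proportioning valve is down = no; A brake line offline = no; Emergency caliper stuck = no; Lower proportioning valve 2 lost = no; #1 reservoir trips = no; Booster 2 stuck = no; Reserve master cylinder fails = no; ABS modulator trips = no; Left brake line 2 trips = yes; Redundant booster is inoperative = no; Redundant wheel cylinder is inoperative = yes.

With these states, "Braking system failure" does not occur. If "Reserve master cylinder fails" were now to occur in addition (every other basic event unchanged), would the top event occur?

Yes

Counterfactual: set "Reserve master cylinder fails" to occurred.
Rear circuit unavailable [OR]: Standby proportioning valve is down=not, #1 reservoir trips=not, Redundant wheel cylinder is inoperative=occurs → at least one input occurs → occurs.
Booster path fails [AND]: Rear circuit unavailable=occurs, Reserve master cylinder fails=occurs → all inputs occur → occurs.
Parking branch unavailable [OR]: Redundant booster is inoperative=not, A brake line offline=not, Booster path fails=occurs, ABS modulator trips=not → at least one input occurs → occurs.
Service line inoperative [OR]: Emergency caliper stuck=not, Outboard bleed valve is inoperative=occurs → at least one input occurs → occurs.
ABS chain down [AND]: A pad sensor fails=occurs, Service line inoperative=occurs → all inputs occur → occurs.
Front circuit unavailable [OR]: Booster 2 stuck=not, Left brake line 2 trips=occurs → at least one input occurs → occurs.
Rear circuit 2 lost [OR]: Front circuit unavailable=occurs, Lower proportioning valve 2 lost=not → at least one input occurs → occurs.
Braking system failure [AND]: Parking branch unavailable=occurs, ABS chain down=occurs, Rear circuit 2 lost=occurs → all inputs occur → occurs.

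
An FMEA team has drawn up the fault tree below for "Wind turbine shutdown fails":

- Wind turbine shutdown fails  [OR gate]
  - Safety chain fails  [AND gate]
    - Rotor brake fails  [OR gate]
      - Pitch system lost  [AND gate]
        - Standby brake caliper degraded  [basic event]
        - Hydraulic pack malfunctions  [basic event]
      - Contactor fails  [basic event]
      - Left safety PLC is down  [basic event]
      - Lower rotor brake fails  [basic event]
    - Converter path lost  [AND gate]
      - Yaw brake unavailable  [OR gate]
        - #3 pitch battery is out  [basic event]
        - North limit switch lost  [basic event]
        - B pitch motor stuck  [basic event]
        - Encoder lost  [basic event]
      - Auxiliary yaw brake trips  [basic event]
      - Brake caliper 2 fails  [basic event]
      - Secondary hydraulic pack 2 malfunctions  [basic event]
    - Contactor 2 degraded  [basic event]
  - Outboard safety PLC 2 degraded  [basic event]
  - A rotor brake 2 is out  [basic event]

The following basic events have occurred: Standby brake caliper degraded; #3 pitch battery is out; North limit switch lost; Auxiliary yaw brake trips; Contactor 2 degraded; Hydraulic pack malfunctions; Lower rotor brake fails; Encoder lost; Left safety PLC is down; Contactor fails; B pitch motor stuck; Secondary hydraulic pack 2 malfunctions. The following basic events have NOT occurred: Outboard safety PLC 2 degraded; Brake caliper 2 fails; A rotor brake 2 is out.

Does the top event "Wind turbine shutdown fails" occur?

No

Pitch system lost [AND]: Standby brake caliper degraded=occurs, Hydraulic pack malfunctions=occurs → all inputs occur → occurs.
Rotor brake fails [OR]: Pitch system lost=occurs, Contactor fails=occurs, Left safety PLC is down=occurs, Lower rotor brake fails=occurs → at least one input occurs → occurs.
Yaw brake unavailable [OR]: #3 pitch battery is out=occurs, North limit switch lost=occurs, B pitch motor stuck=occurs, Encoder lost=occurs → at least one input occurs → occurs.
Converter path lost [AND]: Yaw brake unavailable=occurs, Auxiliary yaw brake trips=occurs, Brake caliper 2 fails=not, Secondary hydraulic pack 2 malfunctions=occurs → not all inputs occur → does not occur.
Safety chain fails [AND]: Rotor brake fails=occurs, Converter path lost=not, Contactor 2 degraded=occurs → not all inputs occur → does not occur.
Wind turbine shutdown fails [OR]: Safety chain fails=not, Outboard safety PLC 2 degraded=not, A rotor brake 2 is out=not → no input occurs → does not occur.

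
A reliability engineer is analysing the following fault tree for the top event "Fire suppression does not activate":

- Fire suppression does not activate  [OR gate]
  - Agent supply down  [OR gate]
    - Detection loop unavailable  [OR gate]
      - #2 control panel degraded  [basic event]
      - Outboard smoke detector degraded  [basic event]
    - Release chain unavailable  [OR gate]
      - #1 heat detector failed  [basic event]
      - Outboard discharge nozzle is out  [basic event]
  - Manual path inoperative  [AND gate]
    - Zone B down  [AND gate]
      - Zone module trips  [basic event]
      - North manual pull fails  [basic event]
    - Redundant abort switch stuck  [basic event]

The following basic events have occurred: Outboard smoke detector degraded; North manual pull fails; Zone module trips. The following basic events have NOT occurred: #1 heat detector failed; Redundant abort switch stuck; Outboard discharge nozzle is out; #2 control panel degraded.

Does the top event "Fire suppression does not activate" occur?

Detection loop unavailable [OR]: #2 control panel degraded=not, Outboard smoke detector degraded=occurs → at least one input occurs → occurs.
Release chain unavailable [OR]: #1 heat detector failed=not, Outboard discharge nozzle is out=not → no input occurs → does not occur.
Agent supply down [OR]: Detection loop unavailable=occurs, Release chain unavailable=not → at least one input occurs → occurs.
Zone B down [AND]: Zone module trips=occurs, North manual pull fails=occurs → all inputs occur → occurs.
Manual path inoperative [AND]: Zone B down=occurs, Redundant abort switch stuck=not → not all inputs occur → does not occur.
Fire suppression does not activate [OR]: Agent supply down=occurs, Manual path inoperative=not → at least one input occurs → occurs.

Yes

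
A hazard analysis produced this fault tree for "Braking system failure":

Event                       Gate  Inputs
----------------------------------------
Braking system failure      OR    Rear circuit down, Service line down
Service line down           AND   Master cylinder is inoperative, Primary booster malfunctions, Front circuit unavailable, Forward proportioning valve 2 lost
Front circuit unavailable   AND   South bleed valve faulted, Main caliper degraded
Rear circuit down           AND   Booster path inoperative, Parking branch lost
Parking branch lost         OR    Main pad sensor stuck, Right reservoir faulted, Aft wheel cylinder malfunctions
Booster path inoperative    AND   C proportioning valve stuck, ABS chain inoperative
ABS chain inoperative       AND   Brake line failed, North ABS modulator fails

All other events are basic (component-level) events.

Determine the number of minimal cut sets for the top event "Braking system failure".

4

ABS chain inoperative [AND]: one cut set from each child combined → 1 × 1 = 1 cut set(s).
Booster path inoperative [AND]: one cut set from each child combined → 1 × 1 = 1 cut set(s).
Parking branch lost [OR]: union of children's cut sets → 3 cut set(s).
Rear circuit down [AND]: one cut set from each child combined → 1 × 3 = 3 cut set(s).
Front circuit unavailable [AND]: one cut set from each child combined → 1 × 1 = 1 cut set(s).
Service line down [AND]: one cut set from each child combined → 1 × 1 × 1 × 1 = 1 cut set(s).
Braking system failure [OR]: union of children's cut sets → 4 cut set(s).
Minimal cut sets: {Brake line failed, C proportioning valve stuck, Main pad sensor stuck, North ABS modulator fails}; {Brake line failed, C proportioning valve stuck, North ABS modulator fails, Right reservoir faulted}; {Aft wheel cylinder malfunctions, Brake line failed, C proportioning valve stuck, North ABS modulator fails}; {Forward proportioning valve 2 lost, Main caliper degraded, Master cylinder is inoperative, Primary booster malfunctions, South bleed valve faulted}.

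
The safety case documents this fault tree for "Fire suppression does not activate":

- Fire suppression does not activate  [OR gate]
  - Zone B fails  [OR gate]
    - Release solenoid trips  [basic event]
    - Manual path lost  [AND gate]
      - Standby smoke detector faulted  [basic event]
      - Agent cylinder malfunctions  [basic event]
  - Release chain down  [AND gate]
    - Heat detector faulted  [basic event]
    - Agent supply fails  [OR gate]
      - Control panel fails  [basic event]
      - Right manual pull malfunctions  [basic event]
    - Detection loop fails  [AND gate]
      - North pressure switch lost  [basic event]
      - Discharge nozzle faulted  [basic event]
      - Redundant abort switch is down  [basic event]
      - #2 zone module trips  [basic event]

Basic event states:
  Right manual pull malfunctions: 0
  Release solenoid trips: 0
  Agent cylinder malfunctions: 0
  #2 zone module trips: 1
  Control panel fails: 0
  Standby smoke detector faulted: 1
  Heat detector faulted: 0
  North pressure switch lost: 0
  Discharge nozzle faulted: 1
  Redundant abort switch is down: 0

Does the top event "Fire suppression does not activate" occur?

Manual path lost [AND]: Standby smoke detector faulted=occurs, Agent cylinder malfunctions=not → not all inputs occur → does not occur.
Zone B fails [OR]: Release solenoid trips=not, Manual path lost=not → no input occurs → does not occur.
Agent supply fails [OR]: Control panel fails=not, Right manual pull malfunctions=not → no input occurs → does not occur.
Detection loop fails [AND]: North pressure switch lost=not, Discharge nozzle faulted=occurs, Redundant abort switch is down=not, #2 zone module trips=occurs → not all inputs occur → does not occur.
Release chain down [AND]: Heat detector faulted=not, Agent supply fails=not, Detection loop fails=not → not all inputs occur → does not occur.
Fire suppression does not activate [OR]: Zone B fails=not, Release chain down=not → no input occurs → does not occur.

No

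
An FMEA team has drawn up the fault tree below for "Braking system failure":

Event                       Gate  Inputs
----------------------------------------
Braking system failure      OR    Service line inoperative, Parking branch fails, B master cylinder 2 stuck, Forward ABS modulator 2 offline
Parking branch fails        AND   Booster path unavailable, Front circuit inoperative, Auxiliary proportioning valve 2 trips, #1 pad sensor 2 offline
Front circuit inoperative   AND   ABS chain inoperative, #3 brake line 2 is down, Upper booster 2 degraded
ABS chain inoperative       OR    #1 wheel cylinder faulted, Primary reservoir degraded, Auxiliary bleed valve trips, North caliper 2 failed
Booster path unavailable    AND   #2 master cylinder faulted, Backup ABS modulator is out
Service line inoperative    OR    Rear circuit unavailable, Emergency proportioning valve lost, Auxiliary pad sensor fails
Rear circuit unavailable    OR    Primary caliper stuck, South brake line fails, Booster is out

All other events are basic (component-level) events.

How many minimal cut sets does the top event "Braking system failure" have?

Rear circuit unavailable [OR]: union of children's cut sets → 3 cut set(s).
Service line inoperative [OR]: union of children's cut sets → 5 cut set(s).
Booster path unavailable [AND]: one cut set from each child combined → 1 × 1 = 1 cut set(s).
ABS chain inoperative [OR]: union of children's cut sets → 4 cut set(s).
Front circuit inoperative [AND]: one cut set from each child combined → 4 × 1 × 1 = 4 cut set(s).
Parking branch fails [AND]: one cut set from each child combined → 1 × 4 × 1 × 1 = 4 cut set(s).
Braking system failure [OR]: union of children's cut sets → 11 cut set(s).

11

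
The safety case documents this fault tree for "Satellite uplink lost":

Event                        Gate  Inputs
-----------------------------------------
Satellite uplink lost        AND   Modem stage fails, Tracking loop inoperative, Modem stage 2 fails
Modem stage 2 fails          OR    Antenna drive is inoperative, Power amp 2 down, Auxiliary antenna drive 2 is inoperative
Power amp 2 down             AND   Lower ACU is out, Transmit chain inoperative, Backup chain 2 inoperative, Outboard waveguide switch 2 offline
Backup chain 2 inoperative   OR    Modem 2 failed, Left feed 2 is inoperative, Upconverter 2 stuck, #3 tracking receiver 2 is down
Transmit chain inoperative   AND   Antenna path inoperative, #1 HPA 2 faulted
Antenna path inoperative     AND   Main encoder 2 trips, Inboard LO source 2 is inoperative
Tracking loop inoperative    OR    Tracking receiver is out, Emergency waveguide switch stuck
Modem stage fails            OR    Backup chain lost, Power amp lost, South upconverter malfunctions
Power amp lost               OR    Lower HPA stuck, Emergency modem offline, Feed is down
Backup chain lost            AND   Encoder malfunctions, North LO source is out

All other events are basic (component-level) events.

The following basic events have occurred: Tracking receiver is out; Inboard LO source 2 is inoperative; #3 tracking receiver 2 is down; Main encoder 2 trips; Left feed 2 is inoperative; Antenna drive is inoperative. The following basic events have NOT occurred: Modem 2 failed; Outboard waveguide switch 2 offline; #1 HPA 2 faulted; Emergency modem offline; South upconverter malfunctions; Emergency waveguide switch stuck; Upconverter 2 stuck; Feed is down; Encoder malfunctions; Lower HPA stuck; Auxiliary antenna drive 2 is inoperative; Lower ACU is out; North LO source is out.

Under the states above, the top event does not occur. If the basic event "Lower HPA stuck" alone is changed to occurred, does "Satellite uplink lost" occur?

Yes

Counterfactual: set "Lower HPA stuck" to occurred.
Backup chain lost [AND]: Encoder malfunctions=not, North LO source is out=not → not all inputs occur → does not occur.
Power amp lost [OR]: Lower HPA stuck=occurs, Emergency modem offline=not, Feed is down=not → at least one input occurs → occurs.
Modem stage fails [OR]: Backup chain lost=not, Power amp lost=occurs, South upconverter malfunctions=not → at least one input occurs → occurs.
Tracking loop inoperative [OR]: Tracking receiver is out=occurs, Emergency waveguide switch stuck=not → at least one input occurs → occurs.
Antenna path inoperative [AND]: Main encoder 2 trips=occurs, Inboard LO source 2 is inoperative=occurs → all inputs occur → occurs.
Transmit chain inoperative [AND]: Antenna path inoperative=occurs, #1 HPA 2 faulted=not → not all inputs occur → does not occur.
Backup chain 2 inoperative [OR]: Modem 2 failed=not, Left feed 2 is inoperative=occurs, Upconverter 2 stuck=not, #3 tracking receiver 2 is down=occurs → at least one input occurs → occurs.
Power amp 2 down [AND]: Lower ACU is out=not, Transmit chain inoperative=not, Backup chain 2 inoperative=occurs, Outboard waveguide switch 2 offline=not → not all inputs occur → does not occur.
Modem stage 2 fails [OR]: Antenna drive is inoperative=occurs, Power amp 2 down=not, Auxiliary antenna drive 2 is inoperative=not → at least one input occurs → occurs.
Satellite uplink lost [AND]: Modem stage fails=occurs, Tracking loop inoperative=occurs, Modem stage 2 fails=occurs → all inputs occur → occurs.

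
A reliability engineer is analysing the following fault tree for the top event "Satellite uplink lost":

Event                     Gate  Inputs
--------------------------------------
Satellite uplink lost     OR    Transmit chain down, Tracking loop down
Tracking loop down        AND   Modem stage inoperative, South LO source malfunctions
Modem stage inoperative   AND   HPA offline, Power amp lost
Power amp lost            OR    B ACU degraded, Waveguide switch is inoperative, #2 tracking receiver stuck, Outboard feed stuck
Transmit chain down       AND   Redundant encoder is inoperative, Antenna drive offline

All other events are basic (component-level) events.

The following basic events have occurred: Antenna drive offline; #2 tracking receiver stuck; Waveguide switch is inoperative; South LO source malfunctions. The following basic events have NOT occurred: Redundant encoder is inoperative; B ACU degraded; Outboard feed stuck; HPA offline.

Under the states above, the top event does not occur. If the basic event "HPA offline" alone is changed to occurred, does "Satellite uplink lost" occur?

Yes

Counterfactual: set "HPA offline" to occurred.
Transmit chain down [AND]: Redundant encoder is inoperative=not, Antenna drive offline=occurs → not all inputs occur → does not occur.
Power amp lost [OR]: B ACU degraded=not, Waveguide switch is inoperative=occurs, #2 tracking receiver stuck=occurs, Outboard feed stuck=not → at least one input occurs → occurs.
Modem stage inoperative [AND]: HPA offline=occurs, Power amp lost=occurs → all inputs occur → occurs.
Tracking loop down [AND]: Modem stage inoperative=occurs, South LO source malfunctions=occurs → all inputs occur → occurs.
Satellite uplink lost [OR]: Transmit chain down=not, Tracking loop down=occurs → at least one input occurs → occurs.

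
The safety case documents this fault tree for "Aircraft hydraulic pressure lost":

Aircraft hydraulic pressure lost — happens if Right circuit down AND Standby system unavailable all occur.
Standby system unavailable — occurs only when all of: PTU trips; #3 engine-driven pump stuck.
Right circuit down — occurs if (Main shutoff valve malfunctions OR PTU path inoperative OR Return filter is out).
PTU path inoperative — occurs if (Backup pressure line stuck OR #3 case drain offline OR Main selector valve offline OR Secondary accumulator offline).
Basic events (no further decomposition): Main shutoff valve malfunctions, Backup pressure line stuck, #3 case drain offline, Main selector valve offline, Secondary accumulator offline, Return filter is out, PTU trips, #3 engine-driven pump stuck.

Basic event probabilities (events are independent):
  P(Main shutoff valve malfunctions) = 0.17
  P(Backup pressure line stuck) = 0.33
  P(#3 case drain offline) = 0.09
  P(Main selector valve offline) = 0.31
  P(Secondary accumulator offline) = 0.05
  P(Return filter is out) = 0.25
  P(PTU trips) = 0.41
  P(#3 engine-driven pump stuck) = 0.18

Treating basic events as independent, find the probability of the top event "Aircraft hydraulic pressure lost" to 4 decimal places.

0.0554

P(PTU path inoperative) [OR] = 1 − (1−0.33) × (1−0.09) × (1−0.31) × (1−0.05) = 0.600342
P(Right circuit down) [OR] = 1 − (1−0.17) × (1−0.600342) × (1−0.25) = 0.751213
P(Standby system unavailable) [AND] = 0.41 × 0.18 = 0.073800
P(Aircraft hydraulic pressure lost) [AND] = 0.751213 × 0.073800 = 0.055440
Rounded to 4 decimal places: P(Aircraft hydraulic pressure lost) ≈ 0.0554.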